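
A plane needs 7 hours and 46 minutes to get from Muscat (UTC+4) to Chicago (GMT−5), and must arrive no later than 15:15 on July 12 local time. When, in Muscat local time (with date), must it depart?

Target arrival in UTC: 15:15 + 5:00 = 20:15 on Jul 12.
Subtract 7 hours 46 minutes → departure 12:29 UTC on Jul 12.
Muscat is UTC+4:00: 12:29 + 4:00 = 16:29 on Jul 12.

16:29 on Jul 12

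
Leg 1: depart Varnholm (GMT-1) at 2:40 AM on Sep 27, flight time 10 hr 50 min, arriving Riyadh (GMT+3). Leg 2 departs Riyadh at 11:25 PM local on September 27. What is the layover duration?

5 hours 55 minutes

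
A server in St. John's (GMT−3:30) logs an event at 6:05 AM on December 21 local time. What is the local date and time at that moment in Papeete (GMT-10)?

11:35 PM on Dec 20

In UTC: 6:05 AM + 3:30 = 9:35 AM on Dec 21.
Papeete is UTC−10:00: 9:35 AM − 10:00 = 11:35 PM on Dec 20.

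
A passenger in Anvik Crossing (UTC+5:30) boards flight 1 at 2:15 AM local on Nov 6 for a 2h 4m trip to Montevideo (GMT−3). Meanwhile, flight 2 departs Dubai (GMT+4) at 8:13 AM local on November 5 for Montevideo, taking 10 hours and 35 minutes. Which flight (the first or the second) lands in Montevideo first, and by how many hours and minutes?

Flight 1 in UTC: 2:15 AM − 5:30 = 8:45 PM on Nov 5.
+2 hours 4 minutes → arrive 10:49 PM UTC on Nov 5.
Flight 2 in UTC: 8:13 AM − 4:00 = 4:13 AM on Nov 5.
+10 hours 35 minutes → arrive 2:48 PM UTC on Nov 5.
Flight 2 lands earlier by 8 hours 1 minute.

the second, by 8 hours 1 minute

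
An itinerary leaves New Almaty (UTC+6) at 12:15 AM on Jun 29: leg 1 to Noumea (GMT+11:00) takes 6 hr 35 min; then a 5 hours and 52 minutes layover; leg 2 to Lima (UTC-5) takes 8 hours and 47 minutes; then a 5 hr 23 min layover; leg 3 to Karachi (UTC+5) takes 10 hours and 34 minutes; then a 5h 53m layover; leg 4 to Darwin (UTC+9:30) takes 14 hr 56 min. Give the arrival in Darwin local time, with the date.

Convert departure to UTC: 12:15 AM − 6:00 = 6:15 PM UTC on Jun 28.
Add 6 hours and 35 minutes leg 1 → 12:50 AM UTC (Jun 29).
Add 5 hours and 52 minutes layover in Noumea → 6:42 AM UTC.
Add 8 hours 47 minutes leg 2 → 3:29 PM UTC.
Add 5 hours and 23 minutes layover in Lima → 8:52 PM UTC.
Add 10 hours and 34 minutes leg 3 → 7:26 AM UTC (Jun 30).
Add 5 hours and 53 minutes layover in Karachi → 1:19 PM UTC.
Add 14 hours and 56 minutes leg 4 → 4:15 AM UTC (Jul 1).
Darwin is UTC+9:30, so local arrival = 4:15 AM + 9:30 = 1:45 PM on Jul 1.

1:45 PM on July 1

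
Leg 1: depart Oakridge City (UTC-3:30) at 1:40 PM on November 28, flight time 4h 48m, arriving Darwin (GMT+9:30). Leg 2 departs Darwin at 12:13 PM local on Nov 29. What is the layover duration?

Convert departure to UTC: 1:40 PM + 3:30 = 5:10 PM UTC on Nov 28.
Add 4 hours 48 minutes flight time → 9:58 PM UTC.
Darwin is UTC+9:30, so local arrival = 9:58 PM + 9:30 = 7:28 AM on Nov 29.
Layover = 12:13 PM − 7:28 AM = 4 hours 45 minutes.

4 hours 45 minutes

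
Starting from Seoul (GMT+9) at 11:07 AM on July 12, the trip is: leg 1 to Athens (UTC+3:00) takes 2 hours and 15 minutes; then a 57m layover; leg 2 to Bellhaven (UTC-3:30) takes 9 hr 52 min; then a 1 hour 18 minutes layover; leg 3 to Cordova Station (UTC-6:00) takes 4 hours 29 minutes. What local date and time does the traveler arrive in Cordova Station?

Convert departure to UTC: 11:07 AM − 9:00 = 2:07 AM UTC on Jul 12.
Add 2 hours 15 minutes leg 1 → 4:22 AM UTC.
Add 57 minutes layover in Athens → 5:19 AM UTC.
Add 9 hours and 52 minutes leg 2 → 3:11 PM UTC.
Add 1 hour 18 minutes layover in Bellhaven → 4:29 PM UTC.
Add 4 hours 29 minutes leg 3 → 8:58 PM UTC.
Cordova Station is UTC−6:00, so local arrival = 8:58 PM − 6:00 = 2:58 PM on Jul 12.

2:58 PM on July 12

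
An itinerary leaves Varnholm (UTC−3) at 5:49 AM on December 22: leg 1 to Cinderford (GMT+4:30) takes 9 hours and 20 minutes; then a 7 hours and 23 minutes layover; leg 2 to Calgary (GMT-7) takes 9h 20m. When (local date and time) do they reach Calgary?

3:52 AM on December 23

Convert departure to UTC: 5:49 AM + 3:00 = 8:49 AM UTC on Dec 22.
Add 9 hours and 20 minutes leg 1 → 6:09 PM UTC.
Add 7 hours 23 minutes layover in Cinderford → 1:32 AM UTC (Dec 23).
Add 9 hours and 20 minutes leg 2 → 10:52 AM UTC.
Calgary is UTC−7:00, so local arrival = 10:52 AM − 7:00 = 3:52 AM on Dec 23.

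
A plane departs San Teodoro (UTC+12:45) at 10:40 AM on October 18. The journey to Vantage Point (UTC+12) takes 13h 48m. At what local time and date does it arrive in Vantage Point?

Vantage Point is 0:45 behind San Teodoro.
After 13 hours and 48 minutes it is 12:28 AM (Oct 19) in San Teodoro.
Shift by the zone difference: 12:28 AM − 0:45 = 11:43 PM on Oct 18 in Vantage Point.

11:43 PM on October 18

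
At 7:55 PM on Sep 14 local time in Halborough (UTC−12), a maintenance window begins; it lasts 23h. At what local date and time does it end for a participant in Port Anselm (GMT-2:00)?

4:55 AM on Sep 16

Convert start to UTC: 7:55 PM + 12:00 = 7:55 AM UTC on Sep 15.
Add 23 hours duration → 6:55 AM UTC (Sep 16).
Port Anselm is UTC−2:00, so local end time = 6:55 AM − 2:00 = 4:55 AM on Sep 16.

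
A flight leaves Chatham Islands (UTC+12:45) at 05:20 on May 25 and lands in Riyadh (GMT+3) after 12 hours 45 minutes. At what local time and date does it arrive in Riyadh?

08:20 on May 25

Riyadh is 9:45 behind Chatham Islands.
After 12 hours and 45 minutes it is 18:05 in Chatham Islands.
Shift by the zone difference: 18:05 − 9:45 = 08:20 on May 25 in Riyadh.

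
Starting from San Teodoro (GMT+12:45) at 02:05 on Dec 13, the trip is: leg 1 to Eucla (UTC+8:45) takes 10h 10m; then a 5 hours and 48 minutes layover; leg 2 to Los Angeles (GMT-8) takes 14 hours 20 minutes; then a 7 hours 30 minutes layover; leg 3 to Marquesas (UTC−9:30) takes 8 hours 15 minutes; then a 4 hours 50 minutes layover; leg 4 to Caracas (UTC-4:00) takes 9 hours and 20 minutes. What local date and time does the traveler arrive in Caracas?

Convert departure to UTC: 02:05 − 12:45 = 13:20 UTC on Dec 12.
Add 10 hours 10 minutes leg 1 → 23:30 UTC.
Add 5 hours and 48 minutes layover in Eucla → 05:18 UTC (Dec 13).
Add 14 hours 20 minutes leg 2 → 19:38 UTC.
Add 7 hours 30 minutes layover in Los Angeles → 03:08 UTC (Dec 14).
Add 8 hours and 15 minutes leg 3 → 11:23 UTC.
Add 4 hours and 50 minutes layover in Marquesas → 16:13 UTC.
Add 9 hours and 20 minutes leg 4 → 01:33 UTC (Dec 15).
Caracas is UTC−4:00, so local arrival = 01:33 − 4:00 = 21:33 on Dec 14.

21:33 on Dec 14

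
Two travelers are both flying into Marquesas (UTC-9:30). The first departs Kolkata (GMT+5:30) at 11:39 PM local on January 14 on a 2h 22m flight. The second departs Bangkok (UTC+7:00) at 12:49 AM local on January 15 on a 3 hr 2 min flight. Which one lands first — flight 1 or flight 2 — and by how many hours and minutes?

the first, by 20 minutes

Flight 1 in UTC: 11:39 PM − 5:30 = 6:09 PM on Jan 14.
+2 hours and 22 minutes → arrive 8:31 PM UTC on Jan 14.
Flight 2 in UTC: 12:49 AM − 7:00 = 5:49 PM on Jan 14.
+3 hours and 2 minutes → arrive 8:51 PM UTC on Jan 14.
Flight 1 lands earlier by 20 minutes.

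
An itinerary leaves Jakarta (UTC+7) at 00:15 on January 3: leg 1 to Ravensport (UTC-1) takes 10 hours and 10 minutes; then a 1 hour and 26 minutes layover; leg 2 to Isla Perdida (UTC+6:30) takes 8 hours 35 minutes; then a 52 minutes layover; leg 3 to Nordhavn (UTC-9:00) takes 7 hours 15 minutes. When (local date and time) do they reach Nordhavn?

12:33 on Jan 3

Convert departure to UTC: 00:15 − 7:00 = 17:15 UTC on Jan 2.
Add 10 hours and 10 minutes leg 1 → 03:25 UTC (Jan 3).
Add 1 hour and 26 minutes layover in Ravensport → 04:51 UTC.
Add 8 hours and 35 minutes leg 2 → 13:26 UTC.
Add 52 minutes layover in Isla Perdida → 14:18 UTC.
Add 7 hours and 15 minutes leg 3 → 21:33 UTC.
Nordhavn is UTC−9:00, so local arrival = 21:33 − 9:00 = 12:33 on Jan 3.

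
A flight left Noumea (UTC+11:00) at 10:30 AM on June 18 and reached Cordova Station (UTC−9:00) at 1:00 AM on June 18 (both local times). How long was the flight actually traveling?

10 hours 30 minutes

Departure in UTC: 10:30 AM − 11:00 = 11:30 PM on Jun 17.
Arrival in UTC: 1:00 AM + 9:00 = 10:00 AM on Jun 18.
Elapsed = 10:00 AM − 11:30 PM (+1 day) = 10 hours 30 minutes.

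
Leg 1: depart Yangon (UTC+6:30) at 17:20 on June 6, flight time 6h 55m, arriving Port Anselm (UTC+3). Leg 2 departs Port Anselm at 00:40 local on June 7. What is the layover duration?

3 hours 55 minutes

Convert departure to UTC: 17:20 − 6:30 = 10:50 UTC on Jun 6.
Add 6 hours 55 minutes flight time → 17:45 UTC.
Port Anselm is UTC+3:00, so local arrival = 17:45 + 3:00 = 20:45 on Jun 6.
Layover = 00:40 − 20:45 (+1 day) = 3 hours 55 minutes.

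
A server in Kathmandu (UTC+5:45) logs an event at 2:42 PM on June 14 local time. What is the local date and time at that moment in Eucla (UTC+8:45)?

In UTC: 2:42 PM − 5:45 = 8:57 AM on Jun 14.
Eucla is UTC+8:45: 8:57 AM + 8:45 = 5:42 PM on Jun 14.

5:42 PM on Jun 14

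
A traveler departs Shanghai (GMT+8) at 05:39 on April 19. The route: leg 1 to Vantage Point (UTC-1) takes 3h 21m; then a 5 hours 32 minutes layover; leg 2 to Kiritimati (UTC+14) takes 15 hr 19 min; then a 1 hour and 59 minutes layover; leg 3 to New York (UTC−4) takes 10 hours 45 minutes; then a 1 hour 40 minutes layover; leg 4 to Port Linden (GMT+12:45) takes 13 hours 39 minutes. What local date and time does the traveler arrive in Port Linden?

14:39 on Apr 21

Convert departure to UTC: 05:39 − 8:00 = 21:39 UTC on Apr 18.
Add 3 hours and 21 minutes leg 1 → 01:00 UTC (Apr 19).
Add 5 hours and 32 minutes layover in Vantage Point → 06:32 UTC.
Add 15 hours 19 minutes leg 2 → 21:51 UTC.
Add 1 hour and 59 minutes layover in Kiritimati → 23:50 UTC.
Add 10 hours and 45 minutes leg 3 → 10:35 UTC (Apr 20).
Add 1 hour 40 minutes layover in New York → 12:15 UTC.
Add 13 hours and 39 minutes leg 4 → 01:54 UTC (Apr 21).
Port Linden is UTC+12:45, so local arrival = 01:54 + 12:45 = 14:39 on Apr 21.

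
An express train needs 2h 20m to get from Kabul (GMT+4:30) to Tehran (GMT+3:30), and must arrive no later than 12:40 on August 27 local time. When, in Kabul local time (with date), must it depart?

Target arrival in UTC: 12:40 − 3:30 = 09:10 on Aug 27.
Subtract 2 hours 20 minutes → departure 06:50 UTC on Aug 27.
Kabul is UTC+4:30: 06:50 + 4:30 = 11:20 on Aug 27.

11:20 on August 27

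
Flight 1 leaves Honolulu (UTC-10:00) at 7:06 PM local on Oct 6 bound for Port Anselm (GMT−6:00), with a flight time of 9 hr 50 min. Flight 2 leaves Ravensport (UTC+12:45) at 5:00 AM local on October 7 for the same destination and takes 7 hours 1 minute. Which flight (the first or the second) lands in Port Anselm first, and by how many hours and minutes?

the second, by 15 hours 40 minutes

Flight 1 in UTC: 7:06 PM + 10:00 = 5:06 AM on Oct 7.
+9 hours 50 minutes → arrive 2:56 PM UTC on Oct 7.
Flight 2 in UTC: 5:00 AM − 12:45 = 4:15 PM on Oct 6.
+7 hours and 1 minute → arrive 11:16 PM UTC on Oct 6.
Flight 2 lands earlier by 15 hours 40 minutes.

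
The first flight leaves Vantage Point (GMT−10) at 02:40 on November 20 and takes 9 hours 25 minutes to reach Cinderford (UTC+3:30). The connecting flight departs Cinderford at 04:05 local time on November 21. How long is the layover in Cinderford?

2 hours 30 minutes

Convert departure to UTC: 02:40 + 10:00 = 12:40 UTC on Nov 20.
Add 9 hours and 25 minutes flight time → 22:05 UTC.
Cinderford is UTC+3:30, so local arrival = 22:05 + 3:30 = 01:35 on Nov 21.
Layover = 04:05 − 01:35 = 2 hours 30 minutes.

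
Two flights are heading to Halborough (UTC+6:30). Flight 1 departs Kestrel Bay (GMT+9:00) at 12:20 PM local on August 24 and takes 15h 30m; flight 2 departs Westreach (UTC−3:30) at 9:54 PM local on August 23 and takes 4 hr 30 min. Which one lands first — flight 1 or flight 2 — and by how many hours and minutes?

the second, by 12 hours 56 minutes

Flight 1 in UTC: 12:20 PM − 9:00 = 3:20 AM on Aug 24.
+15 hours 30 minutes → arrive 6:50 PM UTC on Aug 24.
Flight 2 in UTC: 9:54 PM + 3:30 = 1:24 AM on Aug 24.
+4 hours and 30 minutes → arrive 5:54 AM UTC on Aug 24.
Flight 2 lands earlier by 12 hours 56 minutes.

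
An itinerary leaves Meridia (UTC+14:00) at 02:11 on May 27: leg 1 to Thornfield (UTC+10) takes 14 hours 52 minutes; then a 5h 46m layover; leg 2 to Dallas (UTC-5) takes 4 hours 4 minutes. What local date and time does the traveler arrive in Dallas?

07:53 on May 27

Convert departure to UTC: 02:11 − 14:00 = 12:11 UTC on May 26.
Add 14 hours and 52 minutes leg 1 → 03:03 UTC (May 27).
Add 5 hours and 46 minutes layover in Thornfield → 08:49 UTC.
Add 4 hours 4 minutes leg 2 → 12:53 UTC.
Dallas is UTC−5:00, so local arrival = 12:53 − 5:00 = 07:53 on May 27.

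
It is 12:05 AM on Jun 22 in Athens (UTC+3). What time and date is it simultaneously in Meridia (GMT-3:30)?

5:35 PM on Jun 21

Meridia is 6:30 behind Athens.
Shift by the zone difference: 12:05 AM − 6:30 = 5:35 PM on Jun 21 in Meridia.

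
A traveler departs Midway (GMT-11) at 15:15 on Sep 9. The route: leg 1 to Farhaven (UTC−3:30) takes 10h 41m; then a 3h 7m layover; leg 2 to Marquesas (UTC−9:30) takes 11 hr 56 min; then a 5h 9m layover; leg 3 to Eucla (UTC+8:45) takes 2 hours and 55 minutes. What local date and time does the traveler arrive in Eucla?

20:48 on Sep 11

Convert departure to UTC: 15:15 + 11:00 = 02:15 UTC on Sep 10.
Add 10 hours 41 minutes leg 1 → 12:56 UTC.
Add 3 hours 7 minutes layover in Farhaven → 16:03 UTC.
Add 11 hours 56 minutes leg 2 → 03:59 UTC (Sep 11).
Add 5 hours and 9 minutes layover in Marquesas → 09:08 UTC.
Add 2 hours 55 minutes leg 3 → 12:03 UTC.
Eucla is UTC+8:45, so local arrival = 12:03 + 8:45 = 20:48 on Sep 11.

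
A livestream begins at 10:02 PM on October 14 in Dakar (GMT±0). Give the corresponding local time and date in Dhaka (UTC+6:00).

Dakar is UTC+0 so that is 10:02 PM UTC.
Dhaka is UTC+6:00: 10:02 PM + 6:00 = 4:02 AM on Oct 15.

4:02 AM on October 15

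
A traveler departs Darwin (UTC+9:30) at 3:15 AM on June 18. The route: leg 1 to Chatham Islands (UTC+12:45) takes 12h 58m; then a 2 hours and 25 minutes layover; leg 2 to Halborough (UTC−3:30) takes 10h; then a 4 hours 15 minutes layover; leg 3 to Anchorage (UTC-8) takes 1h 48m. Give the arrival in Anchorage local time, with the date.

Convert departure to UTC: 3:15 AM − 9:30 = 5:45 PM UTC on Jun 17.
Add 12 hours 58 minutes leg 1 → 6:43 AM UTC (Jun 18).
Add 2 hours 25 minutes layover in Chatham Islands → 9:08 AM UTC.
Add 10 hours leg 2 → 7:08 PM UTC.
Add 4 hours and 15 minutes layover in Halborough → 11:23 PM UTC.
Add 1 hour and 48 minutes leg 3 → 1:11 AM UTC (Jun 19).
Anchorage is UTC−8:00, so local arrival = 1:11 AM − 8:00 = 5:11 PM on Jun 18.

5:11 PM on Jun 18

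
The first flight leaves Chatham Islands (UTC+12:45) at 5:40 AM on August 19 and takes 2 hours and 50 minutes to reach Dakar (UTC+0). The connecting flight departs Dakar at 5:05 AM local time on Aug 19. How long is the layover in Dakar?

9 hours 20 minutes

Convert departure to UTC: 5:40 AM − 12:45 = 4:55 PM UTC on Aug 18.
Add 2 hours and 50 minutes flight time → 7:45 PM UTC.
Dakar is UTC+0, so local arrival is the same: 7:45 PM on Aug 18.
Layover = 5:05 AM − 7:45 PM (+1 day) = 9 hours 20 minutes.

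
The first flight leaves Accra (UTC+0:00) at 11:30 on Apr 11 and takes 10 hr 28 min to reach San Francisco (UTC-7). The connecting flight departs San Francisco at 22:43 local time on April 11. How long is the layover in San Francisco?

Accra is at UTC+0, so departure is already 11:30 UTC on Apr 11.
Add 10 hours 28 minutes flight time → 21:58 UTC.
San Francisco is UTC−7:00, so local arrival = 21:58 − 7:00 = 14:58 on Apr 11.
Layover = 22:43 − 14:58 = 7 hours 45 minutes.

7 hours 45 minutes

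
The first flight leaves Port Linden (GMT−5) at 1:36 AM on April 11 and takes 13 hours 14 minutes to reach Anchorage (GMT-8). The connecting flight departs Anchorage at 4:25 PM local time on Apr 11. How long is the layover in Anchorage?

Convert departure to UTC: 1:36 AM + 5:00 = 6:36 AM UTC on Apr 11.
Add 13 hours 14 minutes flight time → 7:50 PM UTC.
Anchorage is UTC−8:00, so local arrival = 7:50 PM − 8:00 = 11:50 AM on Apr 11.
Layover = 4:25 PM − 11:50 AM = 4 hours 35 minutes.

4 hours 35 minutes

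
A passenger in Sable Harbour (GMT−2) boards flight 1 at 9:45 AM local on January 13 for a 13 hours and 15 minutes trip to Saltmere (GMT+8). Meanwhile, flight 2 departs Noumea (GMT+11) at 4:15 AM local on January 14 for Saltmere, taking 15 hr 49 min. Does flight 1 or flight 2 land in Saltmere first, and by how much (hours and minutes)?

Flight 1 in UTC: 9:45 AM + 2:00 = 11:45 AM on Jan 13.
+13 hours 15 minutes → arrive 1:00 AM UTC on Jan 14.
Flight 2 in UTC: 4:15 AM − 11:00 = 5:15 PM on Jan 13.
+15 hours and 49 minutes → arrive 9:04 AM UTC on Jan 14.
Flight 1 lands earlier by 8 hours 4 minutes.

the first, by 8 hours 4 minutes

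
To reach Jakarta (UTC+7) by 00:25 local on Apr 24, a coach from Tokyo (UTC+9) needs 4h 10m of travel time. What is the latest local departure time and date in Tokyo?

22:15 on April 23

Target arrival in UTC: 00:25 − 7:00 = 17:25 on Apr 23.
Subtract 4 hours and 10 minutes → departure 13:15 UTC on Apr 23.
Tokyo is UTC+9:00: 13:15 + 9:00 = 22:15 on Apr 23.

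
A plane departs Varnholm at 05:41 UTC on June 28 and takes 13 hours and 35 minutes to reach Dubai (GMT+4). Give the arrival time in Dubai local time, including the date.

23:16 on June 28

Departure is given in UTC: 05:41 on Jun 28.
Add 13 hours 35 minutes → 19:16 UTC.
Dubai is UTC+4:00: 19:16 + 4:00 = 23:16 on Jun 28.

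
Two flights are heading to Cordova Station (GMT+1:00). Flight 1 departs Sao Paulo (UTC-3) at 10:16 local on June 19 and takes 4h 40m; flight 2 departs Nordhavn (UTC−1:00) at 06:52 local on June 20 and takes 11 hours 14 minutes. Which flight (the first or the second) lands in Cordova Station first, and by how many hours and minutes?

the first, by 25 hours 10 minutes

Flight 1 in UTC: 10:16 + 3:00 = 13:16 on Jun 19.
+4 hours and 40 minutes → arrive 17:56 UTC on Jun 19.
Flight 2 in UTC: 06:52 + 1:00 = 07:52 on Jun 20.
+11 hours 14 minutes → arrive 19:06 UTC on Jun 20.
Flight 1 lands earlier by 25 hours 10 minutes.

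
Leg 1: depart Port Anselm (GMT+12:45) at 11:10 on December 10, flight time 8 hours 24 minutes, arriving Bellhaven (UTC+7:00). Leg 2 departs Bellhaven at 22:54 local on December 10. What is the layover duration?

Convert departure to UTC: 11:10 − 12:45 = 22:25 UTC on Dec 9.
Add 8 hours 24 minutes flight time → 06:49 UTC (Dec 10).
Bellhaven is UTC+7:00, so local arrival = 06:49 + 7:00 = 13:49 on Dec 10.
Layover = 22:54 − 13:49 = 9 hours 5 minutes.

9 hours 5 minutes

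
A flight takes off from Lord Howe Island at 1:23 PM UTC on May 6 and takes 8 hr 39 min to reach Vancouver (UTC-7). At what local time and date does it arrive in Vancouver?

3:02 PM on May 6

Departure is given in UTC: 1:23 PM on May 6.
Add 8 hours 39 minutes → 10:02 PM UTC.
Vancouver is UTC−7:00: 10:02 PM − 7:00 = 3:02 PM on May 6.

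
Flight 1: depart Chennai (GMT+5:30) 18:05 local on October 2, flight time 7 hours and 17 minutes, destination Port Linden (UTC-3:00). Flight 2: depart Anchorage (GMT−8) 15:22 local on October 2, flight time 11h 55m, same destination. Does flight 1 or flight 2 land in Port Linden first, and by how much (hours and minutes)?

Flight 1 in UTC: 18:05 − 5:30 = 12:35 on Oct 2.
+7 hours 17 minutes → arrive 19:52 UTC on Oct 2.
Flight 2 in UTC: 15:22 + 8:00 = 23:22 on Oct 2.
+11 hours and 55 minutes → arrive 11:17 UTC on Oct 3.
Flight 1 lands earlier by 15 hours 25 minutes.

the first, by 15 hours 25 minutes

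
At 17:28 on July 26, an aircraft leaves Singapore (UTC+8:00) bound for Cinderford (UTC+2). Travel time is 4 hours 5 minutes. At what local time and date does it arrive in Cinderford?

Convert departure to UTC: 17:28 − 8:00 = 09:28 UTC on Jul 26.
Add 4 hours 5 minutes travel time → 13:33 UTC.
Cinderford is UTC+2:00, so local arrival = 13:33 + 2:00 = 15:33 on Jul 26.

15:33 on July 26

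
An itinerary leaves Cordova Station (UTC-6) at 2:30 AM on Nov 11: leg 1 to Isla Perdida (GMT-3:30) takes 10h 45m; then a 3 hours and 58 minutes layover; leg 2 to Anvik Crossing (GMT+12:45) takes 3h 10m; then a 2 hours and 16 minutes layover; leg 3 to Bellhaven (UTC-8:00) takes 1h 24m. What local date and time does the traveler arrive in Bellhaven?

10:03 PM on November 11

Convert departure to UTC: 2:30 AM + 6:00 = 8:30 AM UTC on Nov 11.
Add 10 hours 45 minutes leg 1 → 7:15 PM UTC.
Add 3 hours 58 minutes layover in Isla Perdida → 11:13 PM UTC.
Add 3 hours and 10 minutes leg 2 → 2:23 AM UTC (Nov 12).
Add 2 hours 16 minutes layover in Anvik Crossing → 4:39 AM UTC.
Add 1 hour and 24 minutes leg 3 → 6:03 AM UTC.
Bellhaven is UTC−8:00, so local arrival = 6:03 AM − 8:00 = 10:03 PM on Nov 11.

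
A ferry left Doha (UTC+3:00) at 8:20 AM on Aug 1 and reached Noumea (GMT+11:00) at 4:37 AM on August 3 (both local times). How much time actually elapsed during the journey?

Noumea is 8:00 ahead of Doha.
Clock-face elapsed time (ignoring zones) is 44 hours 17 minutes.
Actual elapsed = 44 hours 17 minutes − 8:00 = 36 hours 17 minutes.

36 hours 17 minutes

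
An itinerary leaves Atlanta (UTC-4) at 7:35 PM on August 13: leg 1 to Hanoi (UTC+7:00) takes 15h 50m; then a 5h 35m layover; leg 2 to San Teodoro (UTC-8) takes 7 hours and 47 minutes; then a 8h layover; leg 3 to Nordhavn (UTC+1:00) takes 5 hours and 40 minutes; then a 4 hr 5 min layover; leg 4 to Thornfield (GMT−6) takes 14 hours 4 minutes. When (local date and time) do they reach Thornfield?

6:36 AM on Aug 16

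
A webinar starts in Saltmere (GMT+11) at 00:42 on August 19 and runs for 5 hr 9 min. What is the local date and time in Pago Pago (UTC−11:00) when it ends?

07:51 on August 18

Convert start to UTC: 00:42 − 11:00 = 13:42 UTC on Aug 18.
Add 5 hours 9 minutes duration → 18:51 UTC.
Pago Pago is UTC−11:00, so local end time = 18:51 − 11:00 = 07:51 on Aug 18.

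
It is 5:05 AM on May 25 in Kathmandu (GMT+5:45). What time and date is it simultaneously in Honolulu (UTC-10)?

Honolulu is 15:45 behind Kathmandu.
Shift by the zone difference: 5:05 AM − 15:45 = 1:20 PM on May 24 in Honolulu.

1:20 PM on May 24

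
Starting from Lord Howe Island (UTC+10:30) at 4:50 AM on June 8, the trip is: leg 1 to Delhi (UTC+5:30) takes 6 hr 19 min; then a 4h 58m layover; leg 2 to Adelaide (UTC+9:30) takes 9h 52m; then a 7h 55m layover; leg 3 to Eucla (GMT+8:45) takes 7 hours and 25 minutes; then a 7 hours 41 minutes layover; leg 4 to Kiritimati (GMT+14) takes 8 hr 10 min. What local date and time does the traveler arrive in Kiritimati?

12:40 PM on June 10

Convert departure to UTC: 4:50 AM − 10:30 = 6:20 PM UTC on Jun 7.
Add 6 hours 19 minutes leg 1 → 12:39 AM UTC (Jun 8).
Add 4 hours 58 minutes layover in Delhi → 5:37 AM UTC.
Add 9 hours and 52 minutes leg 2 → 3:29 PM UTC.
Add 7 hours 55 minutes layover in Adelaide → 11:24 PM UTC.
Add 7 hours 25 minutes leg 3 → 6:49 AM UTC (Jun 9).
Add 7 hours and 41 minutes layover in Eucla → 2:30 PM UTC.
Add 8 hours and 10 minutes leg 4 → 10:40 PM UTC.
Kiritimati is UTC+14:00, so local arrival = 10:40 PM + 14:00 = 12:40 PM on Jun 10.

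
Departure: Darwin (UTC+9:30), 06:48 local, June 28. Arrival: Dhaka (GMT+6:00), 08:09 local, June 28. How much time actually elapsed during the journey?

4 hours 51 minutes

Departure in UTC: 06:48 − 9:30 = 21:18 on Jun 27.
Arrival in UTC: 08:09 − 6:00 = 02:09 on Jun 28.
Elapsed = 02:09 − 21:18 (+1 day) = 4 hours 51 minutes.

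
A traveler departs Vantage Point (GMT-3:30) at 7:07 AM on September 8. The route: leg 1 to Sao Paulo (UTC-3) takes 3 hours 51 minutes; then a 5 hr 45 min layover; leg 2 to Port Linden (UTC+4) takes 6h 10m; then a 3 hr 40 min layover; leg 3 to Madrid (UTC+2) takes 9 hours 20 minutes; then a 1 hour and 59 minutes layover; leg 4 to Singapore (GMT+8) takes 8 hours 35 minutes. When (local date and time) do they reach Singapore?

Convert departure to UTC: 7:07 AM + 3:30 = 10:37 AM UTC on Sep 8.
Add 3 hours and 51 minutes leg 1 → 2:28 PM UTC.
Add 5 hours 45 minutes layover in Sao Paulo → 8:13 PM UTC.
Add 6 hours and 10 minutes leg 2 → 2:23 AM UTC (Sep 9).
Add 3 hours and 40 minutes layover in Port Linden → 6:03 AM UTC.
Add 9 hours 20 minutes leg 3 → 3:23 PM UTC.
Add 1 hour 59 minutes layover in Madrid → 5:22 PM UTC.
Add 8 hours 35 minutes leg 4 → 1:57 AM UTC (Sep 10).
Singapore is UTC+8:00, so local arrival = 1:57 AM + 8:00 = 9:57 AM on Sep 10.

9:57 AM on September 10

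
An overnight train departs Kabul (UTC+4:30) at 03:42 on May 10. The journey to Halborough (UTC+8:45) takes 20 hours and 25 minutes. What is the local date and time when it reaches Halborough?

04:22 on May 11

Convert departure to UTC: 03:42 − 4:30 = 23:12 UTC on May 9.
Add 20 hours 25 minutes travel time → 19:37 UTC (May 10).
Halborough is UTC+8:45, so local arrival = 19:37 + 8:45 = 04:22 on May 11.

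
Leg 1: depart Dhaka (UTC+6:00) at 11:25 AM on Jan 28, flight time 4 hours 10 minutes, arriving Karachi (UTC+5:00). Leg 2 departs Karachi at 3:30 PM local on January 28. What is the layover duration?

Convert departure to UTC: 11:25 AM − 6:00 = 5:25 AM UTC on Jan 28.
Add 4 hours 10 minutes flight time → 9:35 AM UTC.
Karachi is UTC+5:00, so local arrival = 9:35 AM + 5:00 = 2:35 PM on Jan 28.
Layover = 3:30 PM − 2:35 PM = 55 minutes.

55 minutes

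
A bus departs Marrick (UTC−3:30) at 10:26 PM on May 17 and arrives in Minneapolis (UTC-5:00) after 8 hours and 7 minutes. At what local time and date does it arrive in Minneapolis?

5:03 AM on May 18

Convert departure to UTC: 10:26 PM + 3:30 = 1:56 AM UTC on May 18.
Add 8 hours and 7 minutes travel time → 10:03 AM UTC.
Minneapolis is UTC−5:00, so local arrival = 10:03 AM − 5:00 = 5:03 AM on May 18.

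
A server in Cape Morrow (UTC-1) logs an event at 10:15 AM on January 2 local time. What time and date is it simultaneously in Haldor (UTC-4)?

7:15 AM on January 2

In UTC: 10:15 AM + 1:00 = 11:15 AM on Jan 2.
Haldor is UTC−4:00: 11:15 AM − 4:00 = 7:15 AM on Jan 2.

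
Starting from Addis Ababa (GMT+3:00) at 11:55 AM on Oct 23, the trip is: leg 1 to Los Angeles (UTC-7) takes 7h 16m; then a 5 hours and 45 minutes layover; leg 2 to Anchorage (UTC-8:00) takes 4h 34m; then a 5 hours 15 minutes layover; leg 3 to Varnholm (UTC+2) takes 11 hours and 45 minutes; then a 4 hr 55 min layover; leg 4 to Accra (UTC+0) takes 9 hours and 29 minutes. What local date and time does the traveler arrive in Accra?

Convert departure to UTC: 11:55 AM − 3:00 = 8:55 AM UTC on Oct 23.
Add 7 hours 16 minutes leg 1 → 4:11 PM UTC.
Add 5 hours and 45 minutes layover in Los Angeles → 9:56 PM UTC.
Add 4 hours 34 minutes leg 2 → 2:30 AM UTC (Oct 24).
Add 5 hours and 15 minutes layover in Anchorage → 7:45 AM UTC.
Add 11 hours 45 minutes leg 3 → 7:30 PM UTC.
Add 4 hours and 55 minutes layover in Varnholm → 12:25 AM UTC (Oct 25).
Add 9 hours 29 minutes leg 4 → 9:54 AM UTC.
Accra is UTC+0, so local arrival is the same: 9:54 AM on Oct 25.

9:54 AM on October 25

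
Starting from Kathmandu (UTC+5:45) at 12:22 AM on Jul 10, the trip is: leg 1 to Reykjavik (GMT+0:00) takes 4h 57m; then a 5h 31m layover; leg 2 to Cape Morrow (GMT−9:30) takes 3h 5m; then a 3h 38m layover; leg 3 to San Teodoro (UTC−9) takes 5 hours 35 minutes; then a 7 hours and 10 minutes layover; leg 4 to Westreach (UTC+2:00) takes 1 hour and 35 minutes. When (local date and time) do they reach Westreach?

4:08 AM on Jul 11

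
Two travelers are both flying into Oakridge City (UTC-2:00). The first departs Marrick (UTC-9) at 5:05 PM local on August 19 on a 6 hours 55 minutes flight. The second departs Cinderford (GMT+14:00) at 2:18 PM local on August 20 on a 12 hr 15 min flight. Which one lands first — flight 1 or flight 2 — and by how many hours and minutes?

the first, by 3 hours 33 minutes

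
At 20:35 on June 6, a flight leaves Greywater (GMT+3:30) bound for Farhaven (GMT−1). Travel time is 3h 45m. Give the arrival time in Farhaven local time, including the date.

Convert departure to UTC: 20:35 − 3:30 = 17:05 UTC on Jun 6.
Add 3 hours and 45 minutes travel time → 20:50 UTC.
Farhaven is UTC−1:00, so local arrival = 20:50 − 1:00 = 19:50 on Jun 6.

19:50 on June 6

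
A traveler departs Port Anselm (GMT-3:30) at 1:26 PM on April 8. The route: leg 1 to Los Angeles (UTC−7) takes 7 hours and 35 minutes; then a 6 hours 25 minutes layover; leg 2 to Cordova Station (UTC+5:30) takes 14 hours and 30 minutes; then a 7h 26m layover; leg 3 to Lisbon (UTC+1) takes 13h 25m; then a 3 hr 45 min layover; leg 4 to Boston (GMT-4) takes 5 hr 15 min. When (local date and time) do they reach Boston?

11:17 PM on April 10

Convert departure to UTC: 1:26 PM + 3:30 = 4:56 PM UTC on Apr 8.
Add 7 hours and 35 minutes leg 1 → 12:31 AM UTC (Apr 9).
Add 6 hours and 25 minutes layover in Los Angeles → 6:56 AM UTC.
Add 14 hours 30 minutes leg 2 → 9:26 PM UTC.
Add 7 hours and 26 minutes layover in Cordova Station → 4:52 AM UTC (Apr 10).
Add 13 hours and 25 minutes leg 3 → 6:17 PM UTC.
Add 3 hours 45 minutes layover in Lisbon → 10:02 PM UTC.
Add 5 hours 15 minutes leg 4 → 3:17 AM UTC (Apr 11).
Boston is UTC−4:00, so local arrival = 3:17 AM − 4:00 = 11:17 PM on Apr 10.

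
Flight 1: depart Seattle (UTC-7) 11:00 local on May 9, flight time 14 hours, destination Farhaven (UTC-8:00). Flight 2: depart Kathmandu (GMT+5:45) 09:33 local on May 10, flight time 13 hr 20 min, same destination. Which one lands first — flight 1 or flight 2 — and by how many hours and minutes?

Flight 1 in UTC: 11:00 + 7:00 = 18:00 on May 9.
+14 hours → arrive 08:00 UTC on May 10.
Flight 2 in UTC: 09:33 − 5:45 = 03:48 on May 10.
+13 hours 20 minutes → arrive 17:08 UTC on May 10.
Flight 1 lands earlier by 9 hours 8 minutes.

the first, by 9 hours 8 minutes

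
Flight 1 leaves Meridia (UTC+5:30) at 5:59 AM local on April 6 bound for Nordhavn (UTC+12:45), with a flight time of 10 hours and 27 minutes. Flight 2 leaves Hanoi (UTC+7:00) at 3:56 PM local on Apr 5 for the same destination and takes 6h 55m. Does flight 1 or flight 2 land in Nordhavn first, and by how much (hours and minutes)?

Flight 1 in UTC: 5:59 AM − 5:30 = 12:29 AM on Apr 6.
+10 hours and 27 minutes → arrive 10:56 AM UTC on Apr 6.
Flight 2 in UTC: 3:56 PM − 7:00 = 8:56 AM on Apr 5.
+6 hours 55 minutes → arrive 3:51 PM UTC on Apr 5.
Flight 2 lands earlier by 19 hours 5 minutes.

the second, by 19 hours 5 minutes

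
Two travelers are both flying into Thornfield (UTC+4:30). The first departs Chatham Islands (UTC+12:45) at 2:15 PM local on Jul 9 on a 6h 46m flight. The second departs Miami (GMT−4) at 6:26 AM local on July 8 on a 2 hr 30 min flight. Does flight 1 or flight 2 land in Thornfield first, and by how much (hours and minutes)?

Flight 1 in UTC: 2:15 PM − 12:45 = 1:30 AM on Jul 9.
+6 hours 46 minutes → arrive 8:16 AM UTC on Jul 9.
Flight 2 in UTC: 6:26 AM + 4:00 = 10:26 AM on Jul 8.
+2 hours and 30 minutes → arrive 12:56 PM UTC on Jul 8.
Flight 2 lands earlier by 19 hours 20 minutes.

the second, by 19 hours 20 minutes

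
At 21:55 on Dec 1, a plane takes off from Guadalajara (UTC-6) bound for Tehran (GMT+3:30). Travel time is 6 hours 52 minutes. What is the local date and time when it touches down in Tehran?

Tehran is 9:30 ahead of Guadalajara.
After 6 hours and 52 minutes it is 04:47 (Dec 2) in Guadalajara.
Shift by the zone difference: 04:47 + 9:30 = 14:17 on Dec 2 in Tehran.

14:17 on Dec 2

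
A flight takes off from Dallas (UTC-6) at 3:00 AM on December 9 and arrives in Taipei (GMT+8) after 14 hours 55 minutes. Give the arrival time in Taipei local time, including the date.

7:55 AM on December 10

Convert departure to UTC: 3:00 AM + 6:00 = 9:00 AM UTC on Dec 9.
Add 14 hours and 55 minutes travel time → 11:55 PM UTC.
Taipei is UTC+8:00, so local arrival = 11:55 PM + 8:00 = 7:55 AM on Dec 10.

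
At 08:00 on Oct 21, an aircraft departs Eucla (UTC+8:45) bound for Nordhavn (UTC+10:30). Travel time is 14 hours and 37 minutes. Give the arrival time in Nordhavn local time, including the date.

00:22 on October 22

Nordhavn is 1:45 ahead of Eucla.
After 14 hours 37 minutes it is 22:37 in Eucla.
Shift by the zone difference: 22:37 + 1:45 = 00:22 on Oct 22 in Nordhavn.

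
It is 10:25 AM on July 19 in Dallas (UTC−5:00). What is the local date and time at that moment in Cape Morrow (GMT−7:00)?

8:25 AM on Jul 19

Cape Morrow is 2:00 behind Dallas.
Shift by the zone difference: 10:25 AM − 2:00 = 8:25 AM on Jul 19 in Cape Morrow.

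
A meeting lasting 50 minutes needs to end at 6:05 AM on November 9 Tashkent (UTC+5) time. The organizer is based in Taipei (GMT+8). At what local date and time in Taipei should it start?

Target end time in UTC: 6:05 AM − 5:00 = 1:05 AM on Nov 9.
Subtract 50 minutes → start 12:15 AM UTC on Nov 9.
Taipei is UTC+8:00: 12:15 AM + 8:00 = 8:15 AM on Nov 9.

8:15 AM on November 9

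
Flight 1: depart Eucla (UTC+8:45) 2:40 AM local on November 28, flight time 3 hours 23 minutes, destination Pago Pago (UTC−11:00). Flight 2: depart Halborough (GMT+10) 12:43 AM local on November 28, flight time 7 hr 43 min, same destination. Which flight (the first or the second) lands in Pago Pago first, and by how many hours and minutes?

Flight 1 in UTC: 2:40 AM − 8:45 = 5:55 PM on Nov 27.
+3 hours and 23 minutes → arrive 9:18 PM UTC on Nov 27.
Flight 2 in UTC: 12:43 AM − 10:00 = 2:43 PM on Nov 27.
+7 hours and 43 minutes → arrive 10:26 PM UTC on Nov 27.
Flight 1 lands earlier by 1 hour 8 minutes.

the first, by 1 hour 8 minutes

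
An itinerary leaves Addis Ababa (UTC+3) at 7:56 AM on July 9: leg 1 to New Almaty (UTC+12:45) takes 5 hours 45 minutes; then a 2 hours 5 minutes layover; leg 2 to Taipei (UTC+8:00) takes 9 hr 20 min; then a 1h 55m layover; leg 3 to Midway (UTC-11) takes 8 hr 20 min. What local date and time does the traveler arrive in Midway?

9:21 PM on July 9

Convert departure to UTC: 7:56 AM − 3:00 = 4:56 AM UTC on Jul 9.
Add 5 hours 45 minutes leg 1 → 10:41 AM UTC.
Add 2 hours and 5 minutes layover in New Almaty → 12:46 PM UTC.
Add 9 hours and 20 minutes leg 2 → 10:06 PM UTC.
Add 1 hour and 55 minutes layover in Taipei → 12:01 AM UTC (Jul 10).
Add 8 hours 20 minutes leg 3 → 8:21 AM UTC.
Midway is UTC−11:00, so local arrival = 8:21 AM − 11:00 = 9:21 PM on Jul 9.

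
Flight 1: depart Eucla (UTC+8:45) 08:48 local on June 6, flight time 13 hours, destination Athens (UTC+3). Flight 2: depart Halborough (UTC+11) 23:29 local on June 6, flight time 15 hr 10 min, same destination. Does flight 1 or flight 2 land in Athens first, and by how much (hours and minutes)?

Flight 1 in UTC: 08:48 − 8:45 = 00:03 on Jun 6.
+13 hours → arrive 13:03 UTC on Jun 6.
Flight 2 in UTC: 23:29 − 11:00 = 12:29 on Jun 6.
+15 hours 10 minutes → arrive 03:39 UTC on Jun 7.
Flight 1 lands earlier by 14 hours 36 minutes.

the first, by 14 hours 36 minutes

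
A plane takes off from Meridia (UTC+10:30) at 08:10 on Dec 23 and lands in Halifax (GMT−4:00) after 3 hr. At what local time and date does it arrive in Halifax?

Convert departure to UTC: 08:10 − 10:30 = 21:40 UTC on Dec 22.
Add 3 hours travel time → 00:40 UTC (Dec 23).
Halifax is UTC−4:00, so local arrival = 00:40 − 4:00 = 20:40 on Dec 22.

20:40 on December 22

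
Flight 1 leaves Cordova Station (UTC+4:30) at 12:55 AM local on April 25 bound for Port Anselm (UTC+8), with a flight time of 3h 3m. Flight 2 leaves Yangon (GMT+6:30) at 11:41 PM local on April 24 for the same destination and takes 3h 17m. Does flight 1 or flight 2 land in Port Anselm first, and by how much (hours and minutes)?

Flight 1 in UTC: 12:55 AM − 4:30 = 8:25 PM on Apr 24.
+3 hours 3 minutes → arrive 11:28 PM UTC on Apr 24.
Flight 2 in UTC: 11:41 PM − 6:30 = 5:11 PM on Apr 24.
+3 hours and 17 minutes → arrive 8:28 PM UTC on Apr 24.
Flight 2 lands earlier by 3 hours.

the second, by 3 hours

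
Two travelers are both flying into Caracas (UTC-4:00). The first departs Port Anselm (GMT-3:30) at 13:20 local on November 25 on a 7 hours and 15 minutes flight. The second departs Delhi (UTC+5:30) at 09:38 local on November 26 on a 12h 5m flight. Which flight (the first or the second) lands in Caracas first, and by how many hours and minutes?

the first, by 16 hours 8 minutes

Flight 1 in UTC: 13:20 + 3:30 = 16:50 on Nov 25.
+7 hours 15 minutes → arrive 00:05 UTC on Nov 26.
Flight 2 in UTC: 09:38 − 5:30 = 04:08 on Nov 26.
+12 hours 5 minutes → arrive 16:13 UTC on Nov 26.
Flight 1 lands earlier by 16 hours 8 minutes.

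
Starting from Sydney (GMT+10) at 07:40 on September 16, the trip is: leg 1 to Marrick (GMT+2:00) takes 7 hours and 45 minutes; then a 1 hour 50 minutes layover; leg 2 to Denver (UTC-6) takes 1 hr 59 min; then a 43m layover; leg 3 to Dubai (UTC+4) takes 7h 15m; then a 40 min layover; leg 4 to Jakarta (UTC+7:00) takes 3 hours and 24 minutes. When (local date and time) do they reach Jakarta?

04:16 on September 17

Convert departure to UTC: 07:40 − 10:00 = 21:40 UTC on Sep 15.
Add 7 hours and 45 minutes leg 1 → 05:25 UTC (Sep 16).
Add 1 hour and 50 minutes layover in Marrick → 07:15 UTC.
Add 1 hour 59 minutes leg 2 → 09:14 UTC.
Add 43 minutes layover in Denver → 09:57 UTC.
Add 7 hours and 15 minutes leg 3 → 17:12 UTC.
Add 40 minutes layover in Dubai → 17:52 UTC.
Add 3 hours 24 minutes leg 4 → 21:16 UTC.
Jakarta is UTC+7:00, so local arrival = 21:16 + 7:00 = 04:16 on Sep 17.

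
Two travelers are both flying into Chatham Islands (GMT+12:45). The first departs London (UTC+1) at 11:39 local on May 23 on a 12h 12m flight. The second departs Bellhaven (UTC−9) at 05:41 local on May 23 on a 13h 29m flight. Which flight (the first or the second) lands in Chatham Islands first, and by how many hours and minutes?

Flight 1 in UTC: 11:39 − 1:00 = 10:39 on May 23.
+12 hours 12 minutes → arrive 22:51 UTC on May 23.
Flight 2 in UTC: 05:41 + 9:00 = 14:41 on May 23.
+13 hours and 29 minutes → arrive 04:10 UTC on May 24.
Flight 1 lands earlier by 5 hours 19 minutes.

the first, by 5 hours 19 minutes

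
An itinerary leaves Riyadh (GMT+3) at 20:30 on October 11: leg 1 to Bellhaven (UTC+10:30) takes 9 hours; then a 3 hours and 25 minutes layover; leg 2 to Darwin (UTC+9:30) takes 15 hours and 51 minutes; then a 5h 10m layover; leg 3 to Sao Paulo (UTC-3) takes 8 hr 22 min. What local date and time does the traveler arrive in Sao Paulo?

08:18 on October 13

Convert departure to UTC: 20:30 − 3:00 = 17:30 UTC on Oct 11.
Add 9 hours leg 1 → 02:30 UTC (Oct 12).
Add 3 hours 25 minutes layover in Bellhaven → 05:55 UTC.
Add 15 hours 51 minutes leg 2 → 21:46 UTC.
Add 5 hours 10 minutes layover in Darwin → 02:56 UTC (Oct 13).
Add 8 hours 22 minutes leg 3 → 11:18 UTC.
Sao Paulo is UTC−3:00, so local arrival = 11:18 − 3:00 = 08:18 on Oct 13.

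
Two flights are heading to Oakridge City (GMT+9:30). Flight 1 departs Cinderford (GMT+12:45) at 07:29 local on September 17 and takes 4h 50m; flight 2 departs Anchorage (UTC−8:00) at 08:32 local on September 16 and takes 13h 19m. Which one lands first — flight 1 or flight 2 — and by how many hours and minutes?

the first, by 6 hours 17 minutes

Flight 1 in UTC: 07:29 − 12:45 = 18:44 on Sep 16.
+4 hours and 50 minutes → arrive 23:34 UTC on Sep 16.
Flight 2 in UTC: 08:32 + 8:00 = 16:32 on Sep 16.
+13 hours and 19 minutes → arrive 05:51 UTC on Sep 17.
Flight 1 lands earlier by 6 hours 17 minutes.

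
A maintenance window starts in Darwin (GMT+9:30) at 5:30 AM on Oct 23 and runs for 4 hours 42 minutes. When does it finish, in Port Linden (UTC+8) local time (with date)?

8:42 AM on October 23

Convert start to UTC: 5:30 AM − 9:30 = 8:00 PM UTC on Oct 22.
Add 4 hours 42 minutes duration → 12:42 AM UTC (Oct 23).
Port Linden is UTC+8:00, so local end time = 12:42 AM + 8:00 = 8:42 AM on Oct 23.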